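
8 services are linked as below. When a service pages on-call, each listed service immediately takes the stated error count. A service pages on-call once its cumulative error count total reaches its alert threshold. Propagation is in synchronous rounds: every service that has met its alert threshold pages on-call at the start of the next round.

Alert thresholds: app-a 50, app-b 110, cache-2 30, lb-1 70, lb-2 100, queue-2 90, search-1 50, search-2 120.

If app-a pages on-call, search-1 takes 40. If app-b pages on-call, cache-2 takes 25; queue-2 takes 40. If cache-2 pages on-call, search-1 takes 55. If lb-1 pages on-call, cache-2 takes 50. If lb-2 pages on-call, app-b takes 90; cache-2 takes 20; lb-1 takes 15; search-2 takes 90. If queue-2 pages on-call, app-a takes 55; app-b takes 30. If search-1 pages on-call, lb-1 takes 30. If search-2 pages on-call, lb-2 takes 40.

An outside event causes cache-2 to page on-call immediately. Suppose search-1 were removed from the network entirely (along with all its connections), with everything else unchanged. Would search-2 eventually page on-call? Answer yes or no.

With search-1 removed:
Round 1 — cache-2 pages on-call (initial).
No further pages.

no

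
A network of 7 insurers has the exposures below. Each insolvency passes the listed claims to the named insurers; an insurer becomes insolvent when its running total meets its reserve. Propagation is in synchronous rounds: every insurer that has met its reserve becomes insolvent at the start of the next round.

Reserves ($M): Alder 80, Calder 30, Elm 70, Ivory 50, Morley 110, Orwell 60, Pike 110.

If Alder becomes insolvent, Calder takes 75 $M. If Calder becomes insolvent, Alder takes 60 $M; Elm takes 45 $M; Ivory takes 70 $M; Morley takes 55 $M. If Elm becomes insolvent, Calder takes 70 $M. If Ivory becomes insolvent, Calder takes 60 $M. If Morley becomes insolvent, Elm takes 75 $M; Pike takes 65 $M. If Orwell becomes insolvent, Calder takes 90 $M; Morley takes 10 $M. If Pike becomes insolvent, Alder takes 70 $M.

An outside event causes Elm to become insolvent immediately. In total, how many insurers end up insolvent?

3

Round 1 — Elm becomes insolvent (initial).
  Calder: +70 → 70 ≥ 30
Round 2 — Calder becomes insolvent.
  Alder: +60 → 60 < 80
  Ivory: +70 → 70 ≥ 50
  Morley: +55 → 55 < 110
Round 3 — Ivory becomes insolvent.
No further insolvencies.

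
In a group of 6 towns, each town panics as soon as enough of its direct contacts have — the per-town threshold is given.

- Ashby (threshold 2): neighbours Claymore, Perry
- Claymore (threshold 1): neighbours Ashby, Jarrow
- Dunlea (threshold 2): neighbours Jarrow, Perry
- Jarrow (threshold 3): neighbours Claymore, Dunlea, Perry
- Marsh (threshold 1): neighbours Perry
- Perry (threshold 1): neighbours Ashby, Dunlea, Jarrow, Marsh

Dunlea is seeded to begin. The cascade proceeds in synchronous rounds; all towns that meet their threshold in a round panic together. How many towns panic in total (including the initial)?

3

Round 1 — Dunlea panics (initial).
Round 2 — checking thresholds:
  Jarrow: 1 of 3 neighbours < 3, below threshold.
  Perry: 1 of 4 neighbours ≥ 1, panics.
Round 3 — checking thresholds:
  Ashby: 1 of 2 neighbours < 2, below threshold.
  Jarrow: 2 of 3 neighbours < 3, below threshold.
  Marsh: 1 of 1 neighbours ≥ 1, panics.
Round 4 — no new panics; cascade stops.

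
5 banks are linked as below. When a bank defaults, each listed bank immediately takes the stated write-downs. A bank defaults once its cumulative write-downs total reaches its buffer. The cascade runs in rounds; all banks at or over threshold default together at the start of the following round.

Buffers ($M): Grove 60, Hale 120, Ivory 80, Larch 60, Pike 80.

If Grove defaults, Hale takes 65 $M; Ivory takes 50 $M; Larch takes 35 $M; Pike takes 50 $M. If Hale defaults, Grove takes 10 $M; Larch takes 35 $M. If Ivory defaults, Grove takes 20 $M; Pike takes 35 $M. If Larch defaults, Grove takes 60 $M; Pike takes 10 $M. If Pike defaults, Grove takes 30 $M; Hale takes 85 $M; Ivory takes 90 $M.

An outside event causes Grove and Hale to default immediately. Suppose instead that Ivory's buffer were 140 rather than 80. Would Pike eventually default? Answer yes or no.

With Ivory's buffer at 140:
Round 1 — Grove, Hale default (initial).
  Ivory: +50 → 50 < 140
  Larch: +35+35 → 70 ≥ 60
  Pike: +50 → 50 < 80
Round 2 — Larch defaults.
  Pike: +10 → 60 < 80
No further defaults.

no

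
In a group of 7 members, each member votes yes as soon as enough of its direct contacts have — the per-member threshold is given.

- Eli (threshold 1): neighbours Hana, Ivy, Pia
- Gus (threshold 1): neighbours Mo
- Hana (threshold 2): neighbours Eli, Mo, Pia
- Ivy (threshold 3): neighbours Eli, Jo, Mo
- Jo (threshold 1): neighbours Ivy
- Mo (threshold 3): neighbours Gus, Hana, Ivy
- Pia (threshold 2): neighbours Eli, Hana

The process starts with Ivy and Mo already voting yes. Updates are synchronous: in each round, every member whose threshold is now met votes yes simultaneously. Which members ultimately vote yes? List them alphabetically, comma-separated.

Eli, Gus, Hana, Ivy, Jo, Mo, Pia

Round 1 — Ivy, Mo vote yes (initial).
Round 2 — checking thresholds:
  Eli: 1 of 3 neighbours ≥ 1, votes yes.
  Gus: 1 of 1 neighbours ≥ 1, votes yes.
  Hana: 1 of 3 neighbours < 2, below threshold.
  Jo: 1 of 1 neighbours ≥ 1, votes yes.
Round 3 — checking thresholds:
  Hana: 2 of 3 neighbours ≥ 2, votes yes.
  Pia: 1 of 2 neighbours < 2, below threshold.
Round 4 — checking thresholds:
  Pia: 2 of 2 neighbours ≥ 2, votes yes.
Round 5 — no new yes votes; cascade stops.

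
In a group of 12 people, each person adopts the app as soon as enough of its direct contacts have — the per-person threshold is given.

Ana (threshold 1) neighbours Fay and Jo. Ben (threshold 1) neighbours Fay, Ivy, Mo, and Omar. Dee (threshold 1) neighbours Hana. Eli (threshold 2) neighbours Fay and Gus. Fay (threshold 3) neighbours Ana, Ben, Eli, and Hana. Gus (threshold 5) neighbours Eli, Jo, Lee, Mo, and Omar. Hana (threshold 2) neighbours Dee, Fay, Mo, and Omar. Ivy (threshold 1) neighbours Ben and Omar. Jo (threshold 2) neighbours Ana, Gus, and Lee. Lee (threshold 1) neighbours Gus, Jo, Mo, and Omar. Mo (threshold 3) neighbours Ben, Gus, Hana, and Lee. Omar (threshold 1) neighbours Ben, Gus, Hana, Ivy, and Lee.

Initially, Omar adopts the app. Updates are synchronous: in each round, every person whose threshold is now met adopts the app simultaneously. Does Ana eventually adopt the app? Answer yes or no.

Round 1 — Omar adopts the app (initial).
Round 2 — checking thresholds:
  Ben: 1 of 4 neighbours ≥ 1, adopts the app.
  Gus: 1 of 5 neighbours < 5, below threshold.
  Hana: 1 of 4 neighbours < 2, below threshold.
  Ivy: 1 of 2 neighbours ≥ 1, adopts the app.
  Lee: 1 of 4 neighbours ≥ 1, adopts the app.
Round 3 — no new adoptions; cascade stops.

no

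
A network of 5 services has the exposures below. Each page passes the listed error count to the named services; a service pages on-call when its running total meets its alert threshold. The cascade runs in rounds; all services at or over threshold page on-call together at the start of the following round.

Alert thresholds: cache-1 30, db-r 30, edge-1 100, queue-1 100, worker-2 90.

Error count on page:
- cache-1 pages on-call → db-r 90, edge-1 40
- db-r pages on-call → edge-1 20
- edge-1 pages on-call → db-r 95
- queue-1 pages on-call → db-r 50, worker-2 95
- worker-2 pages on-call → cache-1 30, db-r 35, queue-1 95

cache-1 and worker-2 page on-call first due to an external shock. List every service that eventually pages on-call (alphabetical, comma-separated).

Round 1 — cache-1, worker-2 page on-call (initial).
  db-r: +90+35 → 125 ≥ 30
  edge-1: +40 → 40 < 100
  queue-1: +95 → 95 < 100
Round 2 — db-r pages on-call.
  edge-1: +20 → 60 < 100
No further pages.

cache-1, db-r, worker-2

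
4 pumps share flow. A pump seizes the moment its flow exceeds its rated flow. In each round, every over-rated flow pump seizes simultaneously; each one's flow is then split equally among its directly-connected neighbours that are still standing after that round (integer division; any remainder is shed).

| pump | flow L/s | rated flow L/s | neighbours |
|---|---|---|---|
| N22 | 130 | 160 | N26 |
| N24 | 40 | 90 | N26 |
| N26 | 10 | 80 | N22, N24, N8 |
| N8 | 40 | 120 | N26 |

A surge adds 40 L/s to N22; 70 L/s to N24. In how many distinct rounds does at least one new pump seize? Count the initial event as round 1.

3

Round 1 — N22 at 170 > 160; N24 at 110 > 90. N22, N24 seize.
  N22 sheds 170 L/s to N26: 170 each.
    N26: 10+170 = 180 > 80
  N24 sheds 110 L/s to N26: 110 each.
    N26: 180+110 = 290 > 80
Round 2 — N26 seizes.
  N26 sheds 290 L/s to N8: 290 each.
    N8: 40+290 = 330 > 120
Round 3 — N8 seizes.
  N8 sheds 330 L/s: no online neighbours, lost.
No further seizures.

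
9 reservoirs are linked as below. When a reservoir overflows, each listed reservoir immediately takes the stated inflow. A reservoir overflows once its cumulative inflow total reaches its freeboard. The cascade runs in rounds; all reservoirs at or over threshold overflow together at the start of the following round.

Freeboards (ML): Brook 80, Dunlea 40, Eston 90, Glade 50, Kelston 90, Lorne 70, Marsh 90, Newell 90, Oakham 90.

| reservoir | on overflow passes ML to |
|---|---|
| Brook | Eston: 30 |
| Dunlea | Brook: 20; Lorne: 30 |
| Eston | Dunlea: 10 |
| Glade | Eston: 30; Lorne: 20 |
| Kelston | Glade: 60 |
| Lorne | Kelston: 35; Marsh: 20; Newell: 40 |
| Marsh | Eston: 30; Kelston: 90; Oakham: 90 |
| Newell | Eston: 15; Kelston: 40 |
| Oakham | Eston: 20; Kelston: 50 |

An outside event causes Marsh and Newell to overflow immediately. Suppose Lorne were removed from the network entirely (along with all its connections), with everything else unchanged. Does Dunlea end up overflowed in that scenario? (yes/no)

no

With Lorne removed:
Round 1 — Marsh, Newell overflow (initial).
  Eston: +30+15 → 45 < 90
  Kelston: +90+40 → 130 ≥ 90
  Oakham: +90 → 90 ≥ 90
Round 2 — Kelston, Oakham overflow.
  Eston: +20 → 65 < 90
  Glade: +60 → 60 ≥ 50
Round 3 — Glade overflows.
  Eston: +30 → 95 ≥ 90
Round 4 — Eston overflows.
  Dunlea: +10 → 10 < 40
No further overflows.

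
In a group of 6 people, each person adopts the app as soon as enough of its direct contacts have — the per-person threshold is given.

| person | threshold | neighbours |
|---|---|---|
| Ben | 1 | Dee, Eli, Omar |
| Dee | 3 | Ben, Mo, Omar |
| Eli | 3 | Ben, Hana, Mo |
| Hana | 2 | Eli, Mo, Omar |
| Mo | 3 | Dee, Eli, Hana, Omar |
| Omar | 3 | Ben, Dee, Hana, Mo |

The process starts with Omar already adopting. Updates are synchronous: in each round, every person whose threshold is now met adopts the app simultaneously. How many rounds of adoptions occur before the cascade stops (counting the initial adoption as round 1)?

2

Round 1 — Omar adopts the app (initial).
Round 2 — checking thresholds:
  Ben: 1 of 3 neighbours ≥ 1, adopts the app.
  Dee: 1 of 3 neighbours < 3, holds.
  Hana: 1 of 3 neighbours < 2, holds.
  Mo: 1 of 4 neighbours < 3, holds.
Round 3 — no new adoptions; cascade stops.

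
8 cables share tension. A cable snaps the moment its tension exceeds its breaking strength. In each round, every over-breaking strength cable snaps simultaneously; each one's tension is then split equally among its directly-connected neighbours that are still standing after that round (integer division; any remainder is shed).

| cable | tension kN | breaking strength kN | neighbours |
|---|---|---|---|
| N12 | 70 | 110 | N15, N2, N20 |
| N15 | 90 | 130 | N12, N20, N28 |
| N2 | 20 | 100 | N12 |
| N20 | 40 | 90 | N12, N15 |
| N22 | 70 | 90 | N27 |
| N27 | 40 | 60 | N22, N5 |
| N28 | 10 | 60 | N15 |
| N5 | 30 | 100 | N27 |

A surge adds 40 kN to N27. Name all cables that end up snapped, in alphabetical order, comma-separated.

Round 1 — N27 at 80 > 60. N27 snaps.
  N27 sheds 80 kN to N22, N5: 40 each.
    N22: 70+40 = 110 > 90
    N5: 30+40 = 70 ≤ 100
Round 2 — N22 snaps.
  N22 sheds 110 kN: no online neighbours, lost.
No further breaks.

N22, N27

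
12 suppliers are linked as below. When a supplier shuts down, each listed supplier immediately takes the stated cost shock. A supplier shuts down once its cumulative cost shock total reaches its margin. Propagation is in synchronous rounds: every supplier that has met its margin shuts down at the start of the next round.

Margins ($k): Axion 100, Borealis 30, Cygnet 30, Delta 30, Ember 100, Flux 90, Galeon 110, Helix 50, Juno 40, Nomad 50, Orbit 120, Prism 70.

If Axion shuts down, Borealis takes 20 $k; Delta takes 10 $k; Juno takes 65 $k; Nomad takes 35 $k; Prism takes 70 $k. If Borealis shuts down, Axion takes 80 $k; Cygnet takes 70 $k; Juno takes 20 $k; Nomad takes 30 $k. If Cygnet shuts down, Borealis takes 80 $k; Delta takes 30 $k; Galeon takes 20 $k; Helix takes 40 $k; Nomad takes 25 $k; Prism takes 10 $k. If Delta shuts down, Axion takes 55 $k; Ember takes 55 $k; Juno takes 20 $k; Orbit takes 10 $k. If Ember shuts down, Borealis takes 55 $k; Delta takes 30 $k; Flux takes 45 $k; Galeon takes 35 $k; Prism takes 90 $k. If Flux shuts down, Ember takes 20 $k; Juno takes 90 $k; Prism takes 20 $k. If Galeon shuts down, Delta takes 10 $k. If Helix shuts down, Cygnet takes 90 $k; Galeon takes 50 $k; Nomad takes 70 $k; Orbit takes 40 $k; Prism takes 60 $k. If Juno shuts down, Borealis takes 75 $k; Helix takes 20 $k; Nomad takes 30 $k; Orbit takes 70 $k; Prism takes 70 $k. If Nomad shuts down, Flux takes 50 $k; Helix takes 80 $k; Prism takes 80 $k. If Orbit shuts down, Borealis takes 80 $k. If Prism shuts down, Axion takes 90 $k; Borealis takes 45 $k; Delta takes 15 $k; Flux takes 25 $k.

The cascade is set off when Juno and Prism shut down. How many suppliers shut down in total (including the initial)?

9

Round 1 — Juno, Prism shut down (initial).
  Axion: +90 → 90 < 100
  Borealis: +75+45 → 120 ≥ 30
  Delta: +15 → 15 < 30
  Flux: +25 → 25 < 90
  Helix: +20 → 20 < 50
  Nomad: +30 → 30 < 50
  Orbit: +70 → 70 < 120
Round 2 — Borealis shuts down.
  Axion: +80 → 170 ≥ 100
  Cygnet: +70 → 70 ≥ 30
  Nomad: +30 → 60 ≥ 50
Round 3 — Axion, Cygnet, Nomad shut down.
  Delta: +10+30 → 55 ≥ 30
  Flux: +50 → 75 < 90
  Galeon: +20 → 20 < 110
  Helix: +40+80 → 140 ≥ 50
Round 4 — Delta, Helix shut down.
  Ember: +55 → 55 < 100
  Galeon: +50 → 70 < 110
  Orbit: +10+40 → 120 ≥ 120
Round 5 — Orbit shuts down.
No further shutdowns.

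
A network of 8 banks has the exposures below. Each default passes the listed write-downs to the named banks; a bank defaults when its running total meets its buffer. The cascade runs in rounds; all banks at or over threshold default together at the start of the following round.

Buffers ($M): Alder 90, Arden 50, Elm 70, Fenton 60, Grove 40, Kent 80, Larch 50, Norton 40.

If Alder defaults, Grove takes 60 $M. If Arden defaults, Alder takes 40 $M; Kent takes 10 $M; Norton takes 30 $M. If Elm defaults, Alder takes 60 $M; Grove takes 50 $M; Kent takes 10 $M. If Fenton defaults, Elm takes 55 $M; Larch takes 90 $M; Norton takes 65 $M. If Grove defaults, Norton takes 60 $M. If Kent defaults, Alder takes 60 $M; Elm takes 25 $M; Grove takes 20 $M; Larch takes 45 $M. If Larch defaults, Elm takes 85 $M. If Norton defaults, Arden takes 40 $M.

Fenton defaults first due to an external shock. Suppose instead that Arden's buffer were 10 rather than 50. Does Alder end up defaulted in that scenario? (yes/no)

yes

With Arden's buffer at 10:
Round 1 — Fenton defaults (initial).
  Elm: +55 → 55 < 70
  Larch: +90 → 90 ≥ 50
  Norton: +65 → 65 ≥ 40
Round 2 — Larch, Norton default.
  Arden: +40 → 40 ≥ 10
  Elm: +85 → 140 ≥ 70
Round 3 — Arden, Elm default.
  Alder: +40+60 → 100 ≥ 90
  Grove: +50 → 50 ≥ 40
  Kent: +10+10 → 20 < 80
Round 4 — Alder, Grove default.
No further defaults.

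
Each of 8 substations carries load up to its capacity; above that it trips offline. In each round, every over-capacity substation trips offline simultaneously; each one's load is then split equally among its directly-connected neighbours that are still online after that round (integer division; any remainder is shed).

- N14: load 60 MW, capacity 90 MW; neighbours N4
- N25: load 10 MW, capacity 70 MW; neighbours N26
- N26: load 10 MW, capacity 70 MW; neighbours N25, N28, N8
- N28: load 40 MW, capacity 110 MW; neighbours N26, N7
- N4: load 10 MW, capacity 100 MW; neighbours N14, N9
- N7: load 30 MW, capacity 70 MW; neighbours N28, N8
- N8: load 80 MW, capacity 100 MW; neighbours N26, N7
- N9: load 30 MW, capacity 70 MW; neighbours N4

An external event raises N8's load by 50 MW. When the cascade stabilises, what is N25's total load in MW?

Round 1 — N8 at 130 > 100. N8 trips offline.
  N8 sheds 130 MW to N26, N7: 65 each.
    N26: 10+65 = 75 > 70
    N7: 30+65 = 95 > 70
Round 2 — N26, N7 trip offline.
  N26 sheds 75 MW to N25, N28: 37 each (1 lost).
    N25: 10+37 = 47 ≤ 70
    N28: 40+37 = 77 ≤ 110
  N7 sheds 95 MW to N28: 95 each.
    N28: 77+95 = 172 > 110
Round 3 — N28 trips offline.
  N28 sheds 172 MW: no online neighbours, lost.
No further trips.

47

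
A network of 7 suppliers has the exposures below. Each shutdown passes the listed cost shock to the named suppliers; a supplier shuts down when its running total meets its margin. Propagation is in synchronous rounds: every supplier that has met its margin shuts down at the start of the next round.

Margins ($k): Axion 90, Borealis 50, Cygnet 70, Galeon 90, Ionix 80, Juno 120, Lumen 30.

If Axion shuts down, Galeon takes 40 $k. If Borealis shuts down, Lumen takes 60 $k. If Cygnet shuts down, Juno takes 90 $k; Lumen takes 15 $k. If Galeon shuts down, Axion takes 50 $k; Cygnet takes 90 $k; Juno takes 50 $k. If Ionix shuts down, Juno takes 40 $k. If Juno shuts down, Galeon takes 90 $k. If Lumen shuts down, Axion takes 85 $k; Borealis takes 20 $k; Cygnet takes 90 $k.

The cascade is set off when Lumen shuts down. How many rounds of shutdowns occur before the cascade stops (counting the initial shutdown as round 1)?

Round 1 — Lumen shuts down (initial).
  Axion: +85 → 85 < 90
  Borealis: +20 → 20 < 50
  Cygnet: +90 → 90 ≥ 70
Round 2 — Cygnet shuts down.
  Juno: +90 → 90 < 120
No further shutdowns.

2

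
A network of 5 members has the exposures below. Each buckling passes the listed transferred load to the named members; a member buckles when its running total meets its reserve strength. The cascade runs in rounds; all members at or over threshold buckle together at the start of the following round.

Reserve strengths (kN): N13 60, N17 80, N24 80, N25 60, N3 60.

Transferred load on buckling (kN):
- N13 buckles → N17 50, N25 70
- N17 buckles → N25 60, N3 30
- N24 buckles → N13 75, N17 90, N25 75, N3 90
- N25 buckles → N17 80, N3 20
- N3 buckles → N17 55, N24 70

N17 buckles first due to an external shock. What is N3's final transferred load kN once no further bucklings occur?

50

Round 1 — N17 buckles (initial).
  N25: +60 → 60 ≥ 60
  N3: +30 → 30 < 60
Round 2 — N25 buckles.
  N3: +20 → 50 < 60
No further bucklings.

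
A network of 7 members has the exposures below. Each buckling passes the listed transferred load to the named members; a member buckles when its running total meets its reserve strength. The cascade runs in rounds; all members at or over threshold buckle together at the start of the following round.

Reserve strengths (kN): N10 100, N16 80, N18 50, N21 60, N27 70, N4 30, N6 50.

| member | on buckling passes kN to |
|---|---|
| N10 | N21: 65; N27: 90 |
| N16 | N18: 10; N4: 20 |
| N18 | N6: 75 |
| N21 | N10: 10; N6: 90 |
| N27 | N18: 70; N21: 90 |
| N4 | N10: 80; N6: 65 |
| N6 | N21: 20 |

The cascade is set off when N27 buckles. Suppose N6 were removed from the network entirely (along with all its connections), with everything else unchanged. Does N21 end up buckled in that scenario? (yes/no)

With N6 removed:
Round 1 — N27 buckles (initial).
  N18: +70 → 70 ≥ 50
  N21: +90 → 90 ≥ 60
Round 2 — N18, N21 buckle.
  N10: +10 → 10 < 100
No further bucklings.

yes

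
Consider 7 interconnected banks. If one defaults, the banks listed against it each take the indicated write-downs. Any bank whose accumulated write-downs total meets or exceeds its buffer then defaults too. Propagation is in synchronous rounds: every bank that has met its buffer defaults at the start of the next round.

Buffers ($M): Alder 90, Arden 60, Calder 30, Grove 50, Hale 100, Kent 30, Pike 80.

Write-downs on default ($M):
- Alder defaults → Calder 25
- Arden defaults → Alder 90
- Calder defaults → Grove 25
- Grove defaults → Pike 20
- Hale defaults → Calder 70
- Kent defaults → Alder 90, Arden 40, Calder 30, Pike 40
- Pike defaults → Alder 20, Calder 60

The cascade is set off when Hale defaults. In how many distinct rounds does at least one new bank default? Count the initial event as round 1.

2

Round 1 — Hale defaults (initial).
  Calder: +70 → 70 ≥ 30
Round 2 — Calder defaults.
  Grove: +25 → 25 < 50
No further defaults.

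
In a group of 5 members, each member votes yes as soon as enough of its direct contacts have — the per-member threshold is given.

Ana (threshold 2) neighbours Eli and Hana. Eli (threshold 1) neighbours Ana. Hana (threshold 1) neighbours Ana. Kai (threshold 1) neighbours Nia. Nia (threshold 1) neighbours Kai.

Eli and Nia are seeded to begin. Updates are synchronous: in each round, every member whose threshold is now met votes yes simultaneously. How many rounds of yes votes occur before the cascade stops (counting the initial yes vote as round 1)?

Round 1 — Eli, Nia vote yes (initial).
Round 2 — checking thresholds:
  Ana: 1 of 2 neighbours < 2, not yet.
  Kai: 1 of 1 neighbours ≥ 1, votes yes.
Round 3 — no new yes votes; cascade stops.

2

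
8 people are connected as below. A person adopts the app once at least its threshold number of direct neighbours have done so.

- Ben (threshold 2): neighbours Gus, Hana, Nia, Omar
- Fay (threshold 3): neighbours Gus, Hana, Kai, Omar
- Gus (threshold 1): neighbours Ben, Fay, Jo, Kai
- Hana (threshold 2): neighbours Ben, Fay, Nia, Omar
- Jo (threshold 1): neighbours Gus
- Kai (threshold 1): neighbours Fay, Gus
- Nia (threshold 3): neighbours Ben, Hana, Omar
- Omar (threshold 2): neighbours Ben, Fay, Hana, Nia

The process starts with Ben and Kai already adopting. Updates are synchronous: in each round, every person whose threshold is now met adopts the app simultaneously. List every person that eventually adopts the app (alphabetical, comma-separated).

Round 1 — Ben, Kai adopt the app (initial).
Round 2 — checking thresholds:
  Fay: 1 of 4 neighbours < 3, not yet.
  Gus: 2 of 4 neighbours ≥ 1, adopts the app.
  Hana: 1 of 4 neighbours < 2, not yet.
  Nia: 1 of 3 neighbours < 3, not yet.
  Omar: 1 of 4 neighbours < 2, not yet.
Round 3 — checking thresholds:
  Fay: 2 of 4 neighbours < 3, not yet.
  Hana: 1 of 4 neighbours < 2, not yet.
  Jo: 1 of 1 neighbours ≥ 1, adopts the app.
  Nia: 1 of 3 neighbours < 3, not yet.
  Omar: 1 of 4 neighbours < 2, not yet.
Round 4 — no new adoptions; cascade stops.

Ben, Gus, Jo, Kai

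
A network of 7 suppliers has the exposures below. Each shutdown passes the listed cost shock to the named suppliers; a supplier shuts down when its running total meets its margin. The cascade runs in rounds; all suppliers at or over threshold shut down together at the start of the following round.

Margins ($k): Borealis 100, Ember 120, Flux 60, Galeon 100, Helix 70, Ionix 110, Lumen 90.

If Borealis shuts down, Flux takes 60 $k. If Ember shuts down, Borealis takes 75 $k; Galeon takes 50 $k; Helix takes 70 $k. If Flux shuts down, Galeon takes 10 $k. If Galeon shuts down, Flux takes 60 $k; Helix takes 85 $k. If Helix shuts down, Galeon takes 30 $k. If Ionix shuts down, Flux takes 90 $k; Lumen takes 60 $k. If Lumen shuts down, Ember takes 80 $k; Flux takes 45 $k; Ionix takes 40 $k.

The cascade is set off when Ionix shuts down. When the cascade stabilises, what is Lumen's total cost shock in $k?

Round 1 — Ionix shuts down (initial).
  Flux: +90 → 90 ≥ 60
  Lumen: +60 → 60 < 90
Round 2 — Flux shuts down.
  Galeon: +10 → 10 < 100
No further shutdowns.

60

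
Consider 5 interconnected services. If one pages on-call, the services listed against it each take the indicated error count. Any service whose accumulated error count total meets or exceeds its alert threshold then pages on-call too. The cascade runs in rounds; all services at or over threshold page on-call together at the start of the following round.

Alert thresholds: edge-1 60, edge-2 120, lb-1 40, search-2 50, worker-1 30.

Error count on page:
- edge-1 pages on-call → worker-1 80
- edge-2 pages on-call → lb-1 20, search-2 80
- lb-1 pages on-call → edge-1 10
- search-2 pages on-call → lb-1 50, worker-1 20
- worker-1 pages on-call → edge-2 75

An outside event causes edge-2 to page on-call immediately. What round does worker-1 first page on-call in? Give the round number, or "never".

never

Round 1 — edge-2 pages on-call (initial).
  lb-1: +20 → 20 < 40
  search-2: +80 → 80 ≥ 50
Round 2 — search-2 pages on-call.
  lb-1: +50 → 70 ≥ 40
  worker-1: +20 → 20 < 30
Round 3 — lb-1 pages on-call.
  edge-1: +10 → 10 < 60
No further pages.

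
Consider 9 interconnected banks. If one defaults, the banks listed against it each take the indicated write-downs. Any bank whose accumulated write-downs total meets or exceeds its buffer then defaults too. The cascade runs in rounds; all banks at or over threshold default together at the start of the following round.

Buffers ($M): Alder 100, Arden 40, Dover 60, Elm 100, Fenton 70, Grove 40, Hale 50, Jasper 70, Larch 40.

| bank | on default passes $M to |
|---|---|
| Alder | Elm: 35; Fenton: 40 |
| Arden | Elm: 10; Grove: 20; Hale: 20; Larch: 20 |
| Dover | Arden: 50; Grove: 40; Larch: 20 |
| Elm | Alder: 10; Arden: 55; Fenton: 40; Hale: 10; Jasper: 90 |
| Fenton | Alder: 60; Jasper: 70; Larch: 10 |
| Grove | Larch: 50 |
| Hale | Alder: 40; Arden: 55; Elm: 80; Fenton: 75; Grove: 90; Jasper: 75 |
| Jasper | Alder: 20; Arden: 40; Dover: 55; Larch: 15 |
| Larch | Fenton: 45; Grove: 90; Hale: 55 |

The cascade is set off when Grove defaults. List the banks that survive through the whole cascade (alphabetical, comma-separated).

Dover

Round 1 — Grove defaults (initial).
  Larch: +50 → 50 ≥ 40
Round 2 — Larch defaults.
  Fenton: +45 → 45 < 70
  Hale: +55 → 55 ≥ 50
Round 3 — Hale defaults.
  Alder: +40 → 40 < 100
  Arden: +55 → 55 ≥ 40
  Elm: +80 → 80 < 100
  Fenton: +75 → 120 ≥ 70
  Jasper: +75 → 75 ≥ 70
Round 4 — Arden, Fenton, Jasper default.
  Alder: +60+20 → 120 ≥ 100
  Dover: +55 → 55 < 60
  Elm: +10 → 90 < 100
Round 5 — Alder defaults.
  Elm: +35 → 125 ≥ 100
Round 6 — Elm defaults.
No further defaults.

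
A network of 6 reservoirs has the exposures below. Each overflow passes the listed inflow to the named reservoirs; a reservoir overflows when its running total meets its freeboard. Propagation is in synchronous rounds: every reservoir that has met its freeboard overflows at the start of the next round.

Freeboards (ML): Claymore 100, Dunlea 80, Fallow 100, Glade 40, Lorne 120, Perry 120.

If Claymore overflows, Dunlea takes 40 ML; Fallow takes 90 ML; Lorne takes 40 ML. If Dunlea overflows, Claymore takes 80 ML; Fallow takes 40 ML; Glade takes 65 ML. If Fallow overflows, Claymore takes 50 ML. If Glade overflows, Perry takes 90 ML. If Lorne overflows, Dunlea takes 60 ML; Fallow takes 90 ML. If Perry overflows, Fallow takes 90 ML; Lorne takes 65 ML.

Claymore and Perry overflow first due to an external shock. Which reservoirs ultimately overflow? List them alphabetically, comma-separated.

Round 1 — Claymore, Perry overflow (initial).
  Dunlea: +40 → 40 < 80
  Fallow: +90+90 → 180 ≥ 100
  Lorne: +40+65 → 105 < 120
Round 2 — Fallow overflows.
No further overflows.

Claymore, Fallow, Perry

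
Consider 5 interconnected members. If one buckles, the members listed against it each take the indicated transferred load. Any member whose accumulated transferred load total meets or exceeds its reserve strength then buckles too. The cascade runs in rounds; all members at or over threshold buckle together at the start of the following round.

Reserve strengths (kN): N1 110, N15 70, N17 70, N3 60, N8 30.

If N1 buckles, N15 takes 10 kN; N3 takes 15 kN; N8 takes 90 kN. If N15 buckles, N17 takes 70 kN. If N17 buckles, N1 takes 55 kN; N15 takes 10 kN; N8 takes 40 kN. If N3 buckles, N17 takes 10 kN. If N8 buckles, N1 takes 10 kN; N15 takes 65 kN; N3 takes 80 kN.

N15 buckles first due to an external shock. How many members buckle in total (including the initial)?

Round 1 — N15 buckles (initial).
  N17: +70 → 70 ≥ 70
Round 2 — N17 buckles.
  N1: +55 → 55 < 110
  N8: +40 → 40 ≥ 30
Round 3 — N8 buckles.
  N1: +10 → 65 < 110
  N3: +80 → 80 ≥ 60
Round 4 — N3 buckles.
No further bucklings.

4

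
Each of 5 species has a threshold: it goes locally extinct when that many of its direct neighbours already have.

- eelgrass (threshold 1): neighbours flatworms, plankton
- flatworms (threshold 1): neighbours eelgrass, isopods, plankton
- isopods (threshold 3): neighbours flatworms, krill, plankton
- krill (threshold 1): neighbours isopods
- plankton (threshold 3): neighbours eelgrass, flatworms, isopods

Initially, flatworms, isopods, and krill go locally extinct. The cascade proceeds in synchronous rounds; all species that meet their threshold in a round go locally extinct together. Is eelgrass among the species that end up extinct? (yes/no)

yes

Round 1 — flatworms, isopods, krill go locally extinct (initial).
Round 2 — checking thresholds:
  eelgrass: 1 of 2 neighbours ≥ 1, goes locally extinct.
  plankton: 2 of 3 neighbours < 3, below threshold.
Round 3 — checking thresholds:
  plankton: 3 of 3 neighbours ≥ 3, goes locally extinct.
Round 4 — no new extinctions; cascade stops.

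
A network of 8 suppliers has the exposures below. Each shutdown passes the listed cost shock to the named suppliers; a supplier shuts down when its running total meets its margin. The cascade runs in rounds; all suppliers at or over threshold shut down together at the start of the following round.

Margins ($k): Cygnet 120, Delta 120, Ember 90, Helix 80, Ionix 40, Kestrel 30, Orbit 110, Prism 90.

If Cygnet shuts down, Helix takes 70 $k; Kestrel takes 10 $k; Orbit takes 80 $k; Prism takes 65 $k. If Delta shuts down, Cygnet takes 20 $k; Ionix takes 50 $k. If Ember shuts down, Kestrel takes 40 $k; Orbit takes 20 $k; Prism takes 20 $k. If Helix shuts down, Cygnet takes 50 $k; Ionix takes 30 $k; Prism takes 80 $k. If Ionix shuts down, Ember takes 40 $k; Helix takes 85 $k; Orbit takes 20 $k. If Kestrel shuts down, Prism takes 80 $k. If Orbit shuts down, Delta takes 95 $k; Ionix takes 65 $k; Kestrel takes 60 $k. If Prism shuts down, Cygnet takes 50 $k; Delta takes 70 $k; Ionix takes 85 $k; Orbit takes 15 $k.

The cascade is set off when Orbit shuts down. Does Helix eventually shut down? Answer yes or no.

Round 1 — Orbit shuts down (initial).
  Delta: +95 → 95 < 120
  Ionix: +65 → 65 ≥ 40
  Kestrel: +60 → 60 ≥ 30
Round 2 — Ionix, Kestrel shut down.
  Ember: +40 → 40 < 90
  Helix: +85 → 85 ≥ 80
  Prism: +80 → 80 < 90
Round 3 — Helix shuts down.
  Cygnet: +50 → 50 < 120
  Prism: +80 → 160 ≥ 90
Round 4 — Prism shuts down.
  Cygnet: +50 → 100 < 120
  Delta: +70 → 165 ≥ 120
Round 5 — Delta shuts down.
  Cygnet: +20 → 120 ≥ 120
Round 6 — Cygnet shuts down.
No further shutdowns.

yes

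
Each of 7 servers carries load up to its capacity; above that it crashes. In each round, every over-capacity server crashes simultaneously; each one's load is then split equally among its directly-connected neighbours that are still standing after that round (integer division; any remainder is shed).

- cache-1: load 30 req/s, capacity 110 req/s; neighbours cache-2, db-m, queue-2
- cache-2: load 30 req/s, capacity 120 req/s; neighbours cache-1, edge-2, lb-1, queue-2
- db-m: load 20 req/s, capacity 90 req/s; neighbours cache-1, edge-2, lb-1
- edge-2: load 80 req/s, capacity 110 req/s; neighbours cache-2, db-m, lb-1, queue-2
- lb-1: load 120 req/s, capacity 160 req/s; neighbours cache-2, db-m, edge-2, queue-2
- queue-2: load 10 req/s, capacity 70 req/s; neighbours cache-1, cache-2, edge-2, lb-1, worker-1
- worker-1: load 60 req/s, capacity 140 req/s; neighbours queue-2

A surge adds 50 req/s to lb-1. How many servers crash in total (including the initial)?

Round 1 — lb-1 at 170 > 160. lb-1 crashes.
  lb-1 sheds 170 req/s to cache-2, db-m, edge-2, queue-2: 42 each (2 lost).
    cache-2: 30+42 = 72 ≤ 120
    db-m: 20+42 = 62 ≤ 90
    edge-2: 80+42 = 122 > 110
    queue-2: 10+42 = 52 ≤ 70
Round 2 — edge-2 crashes.
  edge-2 sheds 122 req/s to cache-2, db-m, queue-2: 40 each (2 lost).
    cache-2: 72+40 = 112 ≤ 120
    db-m: 62+40 = 102 > 90
    queue-2: 52+40 = 92 > 70
Round 3 — db-m, queue-2 crash.
  db-m sheds 102 req/s to cache-1: 102 each.
    cache-1: 30+102 = 132 > 110
  queue-2 sheds 92 req/s to cache-1, cache-2, worker-1: 30 each (2 lost).
    cache-1: 132+30 = 162 > 110
    cache-2: 112+30 = 142 > 120
    worker-1: 60+30 = 90 ≤ 140
Round 4 — cache-1, cache-2 crash.
  cache-1 sheds 162 req/s: no online neighbours, lost.
  cache-2 sheds 142 req/s: no online neighbours, lost.
No further crashes.

6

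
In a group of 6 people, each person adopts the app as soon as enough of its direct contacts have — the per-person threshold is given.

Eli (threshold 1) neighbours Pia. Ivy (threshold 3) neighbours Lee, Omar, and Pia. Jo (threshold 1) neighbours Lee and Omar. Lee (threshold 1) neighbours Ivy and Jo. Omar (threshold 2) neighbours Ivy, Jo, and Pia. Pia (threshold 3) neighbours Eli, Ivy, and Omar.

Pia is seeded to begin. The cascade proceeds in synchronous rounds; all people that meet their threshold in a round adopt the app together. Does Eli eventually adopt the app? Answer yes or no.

yes

Round 1 — Pia adopts the app (initial).
Round 2 — checking thresholds:
  Eli: 1 of 1 neighbours ≥ 1, adopts the app.
  Ivy: 1 of 3 neighbours < 3, not yet.
  Omar: 1 of 3 neighbours < 2, not yet.
Round 3 — no new adoptions; cascade stops.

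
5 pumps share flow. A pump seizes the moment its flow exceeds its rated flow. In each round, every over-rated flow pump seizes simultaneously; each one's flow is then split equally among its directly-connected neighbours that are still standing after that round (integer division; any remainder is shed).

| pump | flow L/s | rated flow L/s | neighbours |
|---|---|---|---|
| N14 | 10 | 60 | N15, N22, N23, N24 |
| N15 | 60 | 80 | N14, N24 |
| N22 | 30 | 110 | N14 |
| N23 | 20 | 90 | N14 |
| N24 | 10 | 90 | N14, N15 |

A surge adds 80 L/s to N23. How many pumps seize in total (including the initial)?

4

Round 1 — N23 at 100 > 90. N23 seizes.
  N23 sheds 100 L/s to N14: 100 each.
    N14: 10+100 = 110 > 60
Round 2 — N14 seizes.
  N14 sheds 110 L/s to N15, N22, N24: 36 each (2 lost).
    N15: 60+36 = 96 > 80
    N22: 30+36 = 66 ≤ 110
    N24: 10+36 = 46 ≤ 90
Round 3 — N15 seizes.
  N15 sheds 96 L/s to N24: 96 each.
    N24: 46+96 = 142 > 90
Round 4 — N24 seizes.
  N24 sheds 142 L/s: no online neighbours, lost.
No further seizures.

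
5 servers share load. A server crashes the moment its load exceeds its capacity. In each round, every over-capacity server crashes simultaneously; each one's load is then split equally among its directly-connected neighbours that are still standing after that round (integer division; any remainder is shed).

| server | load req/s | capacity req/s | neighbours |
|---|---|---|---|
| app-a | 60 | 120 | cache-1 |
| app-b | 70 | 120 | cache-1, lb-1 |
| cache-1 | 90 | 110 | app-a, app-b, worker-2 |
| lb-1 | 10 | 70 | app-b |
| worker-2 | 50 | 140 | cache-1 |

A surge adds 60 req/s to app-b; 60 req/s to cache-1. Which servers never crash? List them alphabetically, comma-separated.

Round 1 — app-b at 130 > 120; cache-1 at 150 > 110. app-b, cache-1 crash.
  app-b sheds 130 req/s to lb-1: 130 each.
    lb-1: 10+130 = 140 > 70
  cache-1 sheds 150 req/s to app-a, worker-2: 75 each.
    app-a: 60+75 = 135 > 120
    worker-2: 50+75 = 125 ≤ 140
Round 2 — app-a, lb-1 crash.
  app-a sheds 135 req/s: no online neighbours, lost.
  lb-1 sheds 140 req/s: no online neighbours, lost.
No further crashes.

worker-2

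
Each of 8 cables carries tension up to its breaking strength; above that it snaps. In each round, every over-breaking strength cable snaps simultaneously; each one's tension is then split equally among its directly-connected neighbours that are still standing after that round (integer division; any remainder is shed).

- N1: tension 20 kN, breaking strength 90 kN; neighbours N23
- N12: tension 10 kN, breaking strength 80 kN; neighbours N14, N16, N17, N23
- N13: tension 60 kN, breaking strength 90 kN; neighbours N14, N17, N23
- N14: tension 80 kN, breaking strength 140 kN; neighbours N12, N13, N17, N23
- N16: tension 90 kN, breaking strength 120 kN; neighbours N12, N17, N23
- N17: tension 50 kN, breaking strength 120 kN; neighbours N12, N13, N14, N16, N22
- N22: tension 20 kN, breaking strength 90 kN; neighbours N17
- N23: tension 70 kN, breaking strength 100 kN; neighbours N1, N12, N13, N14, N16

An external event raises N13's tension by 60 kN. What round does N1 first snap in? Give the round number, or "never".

Round 1 — N13 at 120 > 90. N13 snaps.
  N13 sheds 120 kN to N14, N17, N23: 40 each.
    N14: 80+40 = 120 ≤ 140
    N17: 50+40 = 90 ≤ 120
    N23: 70+40 = 110 > 100
Round 2 — N23 snaps.
  N23 sheds 110 kN to N1, N12, N14, N16: 27 each (2 lost).
    N1: 20+27 = 47 ≤ 90
    N12: 10+27 = 37 ≤ 80
    N14: 120+27 = 147 > 140
    N16: 90+27 = 117 ≤ 120
Round 3 — N14 snaps.
  N14 sheds 147 kN to N12, N17: 73 each (1 lost).
    N12: 37+73 = 110 > 80
    N17: 90+73 = 163 > 120
Round 4 — N12, N17 snap.
  N12 sheds 110 kN to N16: 110 each.
    N16: 117+110 = 227 > 120
  N17 sheds 163 kN to N16, N22: 81 each (1 lost).
    N16: 227+81 = 308 > 120
    N22: 20+81 = 101 > 90
Round 5 — N16, N22 snap.
  N16 sheds 308 kN: no online neighbours, lost.
  N22 sheds 101 kN: no online neighbours, lost.
No further breaks.

never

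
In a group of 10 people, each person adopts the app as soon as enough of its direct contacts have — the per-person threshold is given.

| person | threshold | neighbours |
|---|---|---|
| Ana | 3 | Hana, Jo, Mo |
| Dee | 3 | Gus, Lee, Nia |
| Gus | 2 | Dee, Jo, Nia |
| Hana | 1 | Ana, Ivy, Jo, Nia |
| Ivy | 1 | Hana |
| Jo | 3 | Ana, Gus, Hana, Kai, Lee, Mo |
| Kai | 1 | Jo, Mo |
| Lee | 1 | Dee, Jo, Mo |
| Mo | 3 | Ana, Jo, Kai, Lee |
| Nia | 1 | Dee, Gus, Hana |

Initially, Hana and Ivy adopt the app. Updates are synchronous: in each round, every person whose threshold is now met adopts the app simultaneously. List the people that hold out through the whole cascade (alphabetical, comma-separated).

Ana, Dee, Gus, Jo, Kai, Lee, Mo

Round 1 — Hana, Ivy adopt the app (initial).
Round 2 — checking thresholds:
  Ana: 1 of 3 neighbours < 3, holds.
  Jo: 1 of 6 neighbours < 3, holds.
  Nia: 1 of 3 neighbours ≥ 1, adopts the app.
Round 3 — no new adoptions; cascade stops.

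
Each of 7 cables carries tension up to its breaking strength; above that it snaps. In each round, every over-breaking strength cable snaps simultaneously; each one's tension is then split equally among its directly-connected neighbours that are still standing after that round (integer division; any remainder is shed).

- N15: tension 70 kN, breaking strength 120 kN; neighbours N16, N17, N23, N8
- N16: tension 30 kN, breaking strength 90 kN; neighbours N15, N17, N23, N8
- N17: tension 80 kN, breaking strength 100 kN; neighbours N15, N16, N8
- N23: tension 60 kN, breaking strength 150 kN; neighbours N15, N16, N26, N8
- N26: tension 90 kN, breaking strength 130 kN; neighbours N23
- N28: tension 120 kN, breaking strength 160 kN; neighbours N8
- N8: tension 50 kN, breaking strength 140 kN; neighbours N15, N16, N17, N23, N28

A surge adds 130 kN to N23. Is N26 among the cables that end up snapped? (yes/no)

yes

Round 1 — N23 at 190 > 150. N23 snaps.
  N23 sheds 190 kN to N15, N16, N26, N8: 47 each (2 lost).
    N15: 70+47 = 117 ≤ 120
    N16: 30+47 = 77 ≤ 90
    N26: 90+47 = 137 > 130
    N8: 50+47 = 97 ≤ 140
Round 2 — N26 snaps.
  N26 sheds 137 kN: no online neighbours, lost.
No further breaks.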